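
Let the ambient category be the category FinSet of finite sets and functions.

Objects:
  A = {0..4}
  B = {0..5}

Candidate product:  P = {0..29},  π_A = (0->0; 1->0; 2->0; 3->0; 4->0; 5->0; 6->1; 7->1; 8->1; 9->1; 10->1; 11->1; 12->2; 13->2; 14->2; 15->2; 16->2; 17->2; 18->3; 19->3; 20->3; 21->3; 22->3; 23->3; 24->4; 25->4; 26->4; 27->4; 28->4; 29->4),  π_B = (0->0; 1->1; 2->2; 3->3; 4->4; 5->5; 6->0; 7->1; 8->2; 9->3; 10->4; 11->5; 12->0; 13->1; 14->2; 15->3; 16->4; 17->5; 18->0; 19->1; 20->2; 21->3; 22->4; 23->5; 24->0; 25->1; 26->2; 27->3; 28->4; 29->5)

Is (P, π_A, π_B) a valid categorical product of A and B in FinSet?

Answer: VALID PRODUCT

Trace:
|A|·|B| = 5·6 = 30;  |P| = 30
Check the pairing map k ↦ (π_A(k), π_B(k)):
  0 -> (0,0)
  1 -> (0,1)
  2 -> (0,2)
  3 -> (0,3)
  4 -> (0,4)
  5 -> (0,5)
  6 -> (1,0)
  7 -> (1,1)
  8 -> (1,2)
  9 -> (1,3)
  10 -> (1,4)
  11 -> (1,5)
  12 -> (2,0)
  13 -> (2,1)
  14 -> (2,2)
  15 -> (2,3)
  16 -> (2,4)
  17 -> (2,5)
  18 -> (3,0)
  19 -> (3,1)
  20 -> (3,2)
  21 -> (3,3)
  22 -> (3,4)
  23 -> (3,5)
  24 -> (4,0)
  25 -> (4,1)
  26 -> (4,2)
  27 -> (4,3)
  28 -> (4,4)
  29 -> (4,5)
distinct pairs in image: 30 / 30 needed
  → bijection onto A×B; projections well-typed.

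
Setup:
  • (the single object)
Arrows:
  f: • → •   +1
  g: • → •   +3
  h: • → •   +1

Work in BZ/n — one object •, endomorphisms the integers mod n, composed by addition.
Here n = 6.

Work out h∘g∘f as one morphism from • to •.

  0 +1≡1 +3≡4 +1≡5  (mod 6)
composite: +5

Answer: +5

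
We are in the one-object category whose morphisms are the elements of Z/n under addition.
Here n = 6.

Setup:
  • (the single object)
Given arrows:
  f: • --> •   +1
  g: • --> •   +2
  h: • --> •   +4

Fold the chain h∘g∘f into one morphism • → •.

Answer: +1

Derivation:
  0 +1≡1 +2≡3 +4≡1  (mod 6)
composite: +1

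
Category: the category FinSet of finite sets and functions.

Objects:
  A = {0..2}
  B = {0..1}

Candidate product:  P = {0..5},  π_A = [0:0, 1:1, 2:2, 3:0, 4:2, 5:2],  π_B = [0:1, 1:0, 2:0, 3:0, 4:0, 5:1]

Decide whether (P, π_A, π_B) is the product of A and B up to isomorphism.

Answer: NOT A VALID PRODUCT — duplicate pair at indices 2,4

Trace:
|A|·|B| = 3·2 = 6;  |P| = 6
Check the pairing map k ↦ (π_A(k), π_B(k)):
  0 : (0,1)
  1 : (1,0)
  2 : (2,0)
  3 : (0,0)
  4 : (2,0)  ✗ repeats pair of k=2
  5 : (2,1)
distinct pairs in image: 5 / 6 needed
  → (2,0) hit at k=2 and k=4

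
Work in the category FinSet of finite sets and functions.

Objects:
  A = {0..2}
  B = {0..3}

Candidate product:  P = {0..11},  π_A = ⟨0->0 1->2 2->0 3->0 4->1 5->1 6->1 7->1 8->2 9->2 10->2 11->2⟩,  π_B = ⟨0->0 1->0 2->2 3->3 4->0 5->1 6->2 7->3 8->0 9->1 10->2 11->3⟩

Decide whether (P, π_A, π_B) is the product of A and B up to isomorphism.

|A|·|B| = 3·4 = 12;  |P| = 12
Check the pairing map k ↦ (π_A(k), π_B(k)):
  0 -> (0,0)
  1 -> (2,0)
  2 -> (0,2)
  3 -> (0,3)
  4 -> (1,0)
  5 -> (1,1)
  6 -> (1,2)
  7 -> (1,3)
  8 -> (2,0)  ✗ repeats pair of k=1
  9 -> (2,1)
  10 -> (2,2)
  11 -> (2,3)
distinct pairs in image: 11 / 12 needed
  → (2,0) hit at k=1 and k=8

Answer: NOT A VALID PRODUCT — duplicate pair at indices 8,1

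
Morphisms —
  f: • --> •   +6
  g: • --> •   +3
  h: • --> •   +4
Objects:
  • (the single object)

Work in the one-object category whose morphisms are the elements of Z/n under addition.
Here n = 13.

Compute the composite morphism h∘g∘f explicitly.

Answer: +0

Trace:
  0 +6≡6 +3≡9 +4≡0  (mod 13)
⟦path⟧: +0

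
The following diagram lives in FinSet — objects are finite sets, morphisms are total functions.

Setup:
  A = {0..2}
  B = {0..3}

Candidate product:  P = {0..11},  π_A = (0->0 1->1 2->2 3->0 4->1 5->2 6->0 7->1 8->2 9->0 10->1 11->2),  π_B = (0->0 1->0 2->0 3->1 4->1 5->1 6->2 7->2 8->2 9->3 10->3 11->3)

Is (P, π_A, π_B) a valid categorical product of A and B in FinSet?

|A|·|B| = 3·4 = 12;  |P| = 12
Check the pairing map k ↦ (π_A(k), π_B(k)):
  0 -> (0,0)
  1 -> (1,0)
  2 -> (2,0)
  3 -> (0,1)
  4 -> (1,1)
  5 -> (2,1)
  6 -> (0,2)
  7 -> (1,2)
  8 -> (2,2)
  9 -> (0,3)
  10 -> (1,3)
  11 -> (2,3)
distinct pairs in image: 12 / 12 needed
  → bijection onto A×B; projections well-typed.

Answer: VALID PRODUCT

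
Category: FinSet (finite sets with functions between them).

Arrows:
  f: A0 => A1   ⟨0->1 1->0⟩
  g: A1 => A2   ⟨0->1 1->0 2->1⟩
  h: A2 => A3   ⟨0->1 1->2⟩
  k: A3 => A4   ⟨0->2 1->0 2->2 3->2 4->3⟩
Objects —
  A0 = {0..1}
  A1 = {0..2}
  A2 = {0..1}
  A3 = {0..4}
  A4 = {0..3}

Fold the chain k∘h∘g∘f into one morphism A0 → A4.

Answer: ⟨0->0 1->2⟩

Work:
  0 f=>1 g=>0 h=>1 k=>0
  1 f=>0 g=>1 h=>2 k=>2
⟦path⟧: ⟨0->0 1->2⟩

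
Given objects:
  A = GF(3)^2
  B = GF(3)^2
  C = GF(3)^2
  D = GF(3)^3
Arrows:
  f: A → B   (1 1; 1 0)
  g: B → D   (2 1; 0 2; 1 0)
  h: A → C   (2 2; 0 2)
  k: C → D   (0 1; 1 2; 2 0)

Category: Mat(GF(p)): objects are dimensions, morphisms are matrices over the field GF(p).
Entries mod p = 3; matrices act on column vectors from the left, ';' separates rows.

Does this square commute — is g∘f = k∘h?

Answer: COMMUTES

Trace:
Along f;g (path 1):
  e0=(1,0) f→(1,1) g→(0,2,1)
  e1=(0,1) f→(1,0) g→(2,0,1)
  composite₁ = (0 2; 2 0; 1 1)
Along h;k (path 2):
  e0=(1,0) h→(2,0) k→(0,2,1)
  e1=(0,1) h→(2,2) k→(2,0,1)
  composite₂ = (0 2; 2 0; 1 1)
Equal? same morphism ✓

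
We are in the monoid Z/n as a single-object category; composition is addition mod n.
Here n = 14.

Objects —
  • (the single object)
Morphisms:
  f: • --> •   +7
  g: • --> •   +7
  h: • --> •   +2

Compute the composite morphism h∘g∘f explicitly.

Answer: +2

Trace:
  0 +7≡7 +7≡0 +2≡2  (mod 14)
⟦path⟧: +2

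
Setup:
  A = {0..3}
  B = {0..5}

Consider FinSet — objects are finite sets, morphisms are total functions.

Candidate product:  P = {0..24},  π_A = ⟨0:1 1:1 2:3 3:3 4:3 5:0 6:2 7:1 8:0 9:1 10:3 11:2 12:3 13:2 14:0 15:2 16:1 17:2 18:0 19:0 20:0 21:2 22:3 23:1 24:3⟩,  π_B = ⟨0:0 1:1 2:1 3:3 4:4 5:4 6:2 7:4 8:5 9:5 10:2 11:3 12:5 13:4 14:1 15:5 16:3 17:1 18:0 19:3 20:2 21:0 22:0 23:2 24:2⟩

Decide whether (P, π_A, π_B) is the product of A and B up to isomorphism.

Answer: NOT A VALID PRODUCT — |P|=25 ≠ |A|·|B|=24

Work:
|A|·|B| = 4·6 = 24;  |P| = 25
  → cardinalities differ; no bijection possible.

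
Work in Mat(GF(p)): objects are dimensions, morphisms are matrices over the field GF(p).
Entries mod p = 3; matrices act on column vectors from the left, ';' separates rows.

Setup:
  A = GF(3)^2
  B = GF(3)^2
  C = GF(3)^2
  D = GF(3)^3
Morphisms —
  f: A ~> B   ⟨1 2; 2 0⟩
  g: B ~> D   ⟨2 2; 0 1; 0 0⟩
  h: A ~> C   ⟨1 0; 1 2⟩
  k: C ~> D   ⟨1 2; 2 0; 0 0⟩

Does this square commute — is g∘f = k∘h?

Answer: COMMUTES

Work:
1) trace f;g:
  e0=(1,0) f~>(1,2) g~>(0,2,0)
  e1=(0,1) f~>(2,0) g~>(1,0,0)
  composite₁ = ⟨0 1; 2 0; 0 0⟩
2) trace h;k:
  e0=(1,0) h~>(1,1) k~>(0,2,0)
  e1=(0,1) h~>(0,2) k~>(1,0,0)
  composite₂ = ⟨0 1; 2 0; 0 0⟩
Equal? equal; square commutes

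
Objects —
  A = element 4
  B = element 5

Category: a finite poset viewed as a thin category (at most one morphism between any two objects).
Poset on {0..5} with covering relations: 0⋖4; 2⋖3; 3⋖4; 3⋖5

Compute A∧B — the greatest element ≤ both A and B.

{x : x≤A ∧ x≤B} = {2,3}  (A=4, B=5)
  2 ≤ 3
  3 ≤ 3
glb = 3

Answer: A∧B = 3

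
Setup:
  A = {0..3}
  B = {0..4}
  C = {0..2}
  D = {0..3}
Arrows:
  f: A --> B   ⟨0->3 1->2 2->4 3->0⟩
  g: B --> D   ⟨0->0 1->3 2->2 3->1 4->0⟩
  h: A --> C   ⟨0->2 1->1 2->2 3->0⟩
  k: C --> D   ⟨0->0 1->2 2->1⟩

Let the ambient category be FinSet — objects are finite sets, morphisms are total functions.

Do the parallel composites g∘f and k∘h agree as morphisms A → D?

Answer: DOES NOT COMMUTE

Trace:
1) trace f;g:
  0 f-->3 g-->1
  1 f-->2 g-->2
  2 f-->4 g-->0
  3 f-->0 g-->0
  result₁ = ⟨0->1 1->2 2->0 3->0⟩
2) trace h;k:
  0 h-->2 k-->1
  1 h-->1 k-->2
  2 h-->2 k-->1
  3 h-->0 k-->0
  result₂ = ⟨0->1 1->2 2->1 3->0⟩
Equal? differ; not commutative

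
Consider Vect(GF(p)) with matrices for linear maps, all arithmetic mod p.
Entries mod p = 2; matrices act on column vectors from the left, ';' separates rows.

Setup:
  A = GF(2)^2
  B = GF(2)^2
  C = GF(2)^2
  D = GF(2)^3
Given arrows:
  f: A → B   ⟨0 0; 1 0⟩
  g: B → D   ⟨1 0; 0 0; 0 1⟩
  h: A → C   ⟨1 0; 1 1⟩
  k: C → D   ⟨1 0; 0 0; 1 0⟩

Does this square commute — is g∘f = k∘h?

Path 1 = f;g:
  e0=(1,0) f→(0,1) g→(0,0,1)
  e1=(0,1) f→(0,0) g→(0,0,0)
  composite₁ = ⟨0 0; 0 0; 1 0⟩
Path 2 = h;k:
  e0=(1,0) h→(1,1) k→(1,0,1)
  e1=(0,1) h→(0,1) k→(0,0,0)
  composite₂ = ⟨1 0; 0 0; 1 0⟩
Equal? distinct morphisms ✗

Answer: DOES NOT COMMUTE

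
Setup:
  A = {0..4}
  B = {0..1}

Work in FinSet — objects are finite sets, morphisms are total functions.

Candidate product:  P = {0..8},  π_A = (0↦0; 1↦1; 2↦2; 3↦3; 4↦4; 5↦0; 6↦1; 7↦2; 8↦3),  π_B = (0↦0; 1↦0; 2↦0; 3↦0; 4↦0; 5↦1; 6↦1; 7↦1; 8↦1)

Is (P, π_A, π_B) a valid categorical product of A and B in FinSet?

|A|·|B| = 5·2 = 10;  |P| = 9
  → cardinalities differ; no bijection possible.

Answer: NOT A VALID PRODUCT — |P|=9 ≠ |A|·|B|=10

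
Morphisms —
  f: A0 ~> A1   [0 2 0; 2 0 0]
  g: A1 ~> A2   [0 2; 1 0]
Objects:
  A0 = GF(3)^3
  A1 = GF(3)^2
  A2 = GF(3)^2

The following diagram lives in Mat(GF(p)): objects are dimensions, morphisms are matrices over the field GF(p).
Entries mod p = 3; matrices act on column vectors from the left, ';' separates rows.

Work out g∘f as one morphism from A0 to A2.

  e0=[1,0,0] f~>[0,2] g~>[1,0]
  e1=[0,1,0] f~>[2,0] g~>[0,2]
  e2=[0,0,1] f~>[0,0] g~>[0,0]
composite: [1 0 0; 0 2 0]

Answer: [1 0 0; 0 2 0]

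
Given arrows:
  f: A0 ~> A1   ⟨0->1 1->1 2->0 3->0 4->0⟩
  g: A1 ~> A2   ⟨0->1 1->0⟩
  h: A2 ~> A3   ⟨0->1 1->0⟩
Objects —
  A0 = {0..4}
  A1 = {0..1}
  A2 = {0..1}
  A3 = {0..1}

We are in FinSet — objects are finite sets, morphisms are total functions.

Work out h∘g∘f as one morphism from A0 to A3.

  0 f~>1 g~>0 h~>1
  1 f~>1 g~>0 h~>1
  2 f~>0 g~>1 h~>0
  3 f~>0 g~>1 h~>0
  4 f~>0 g~>1 h~>0
result: ⟨0->1 1->1 2->0 3->0 4->0⟩

Answer: ⟨0->1 1->1 2->0 3->0 4->0⟩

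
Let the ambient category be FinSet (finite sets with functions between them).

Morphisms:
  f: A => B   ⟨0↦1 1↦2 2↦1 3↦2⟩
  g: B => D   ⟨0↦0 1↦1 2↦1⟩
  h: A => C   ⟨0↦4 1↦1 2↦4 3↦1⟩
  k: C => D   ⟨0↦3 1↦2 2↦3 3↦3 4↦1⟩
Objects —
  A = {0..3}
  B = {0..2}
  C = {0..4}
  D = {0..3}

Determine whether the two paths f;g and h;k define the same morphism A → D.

Path 1 = f;g:
  0 f=>1 g=>1
  1 f=>2 g=>1
  2 f=>1 g=>1
  3 f=>2 g=>1
  composite₁ = ⟨0↦1 1↦1 2↦1 3↦1⟩
Path 2 = h;k:
  0 h=>4 k=>1
  1 h=>1 k=>2
  2 h=>4 k=>1
  3 h=>1 k=>2
  composite₂ = ⟨0↦1 1↦2 2↦1 3↦2⟩
Equal? differ; not commutative

Answer: DOES NOT COMMUTE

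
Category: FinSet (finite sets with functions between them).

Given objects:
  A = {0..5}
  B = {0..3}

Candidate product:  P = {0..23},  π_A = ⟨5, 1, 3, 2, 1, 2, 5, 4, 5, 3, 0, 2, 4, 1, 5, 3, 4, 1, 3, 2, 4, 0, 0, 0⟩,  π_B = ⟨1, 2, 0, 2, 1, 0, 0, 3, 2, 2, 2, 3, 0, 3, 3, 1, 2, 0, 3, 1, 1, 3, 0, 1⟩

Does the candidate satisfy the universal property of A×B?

Answer: VALID PRODUCT

Work:
|A|·|B| = 6·4 = 24;  |P| = 24
Check the pairing map k ↦ (π_A(k), π_B(k)):
  0 : (5,1)
  1 : (1,2)
  2 : (3,0)
  3 : (2,2)
  4 : (1,1)
  5 : (2,0)
  6 : (5,0)
  7 : (4,3)
  8 : (5,2)
  9 : (3,2)
  10 : (0,2)
  11 : (2,3)
  12 : (4,0)
  13 : (1,3)
  14 : (5,3)
  15 : (3,1)
  16 : (4,2)
  17 : (1,0)
  18 : (3,3)
  19 : (2,1)
  20 : (4,1)
  21 : (0,3)
  22 : (0,0)
  23 : (0,1)
distinct pairs in image: 24 / 24 needed
  → bijection onto A×B; projections well-typed.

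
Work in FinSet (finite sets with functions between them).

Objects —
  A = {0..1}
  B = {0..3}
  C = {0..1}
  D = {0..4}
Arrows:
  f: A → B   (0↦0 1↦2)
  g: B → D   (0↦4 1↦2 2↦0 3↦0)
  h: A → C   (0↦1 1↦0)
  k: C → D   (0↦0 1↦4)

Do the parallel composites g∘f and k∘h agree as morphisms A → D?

Path 1 = f;g:
  0 f→0 g→4
  1 f→2 g→0
  composite₁ = (0↦4 1↦0)
Path 2 = h;k:
  0 h→1 k→4
  1 h→0 k→0
  composite₂ = (0↦4 1↦0)
Equal? same morphism ✓

Answer: COMMUTES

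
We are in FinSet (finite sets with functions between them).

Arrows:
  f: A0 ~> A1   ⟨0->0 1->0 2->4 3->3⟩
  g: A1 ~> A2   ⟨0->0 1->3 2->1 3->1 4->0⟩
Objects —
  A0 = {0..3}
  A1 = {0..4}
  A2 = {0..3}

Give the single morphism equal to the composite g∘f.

Answer: ⟨0->0 1->0 2->0 3->1⟩

Work:
  0 f~>0 g~>0
  1 f~>0 g~>0
  2 f~>4 g~>0
  3 f~>3 g~>1
⟦path⟧: ⟨0->0 1->0 2->0 3->1⟩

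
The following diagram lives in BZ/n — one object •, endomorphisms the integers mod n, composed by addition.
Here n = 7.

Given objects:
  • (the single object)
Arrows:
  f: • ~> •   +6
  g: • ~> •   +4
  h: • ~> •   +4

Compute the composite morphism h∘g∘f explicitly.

  0 +6≡6 +4≡3 +4≡0  (mod 7)
result: +0

Answer: +0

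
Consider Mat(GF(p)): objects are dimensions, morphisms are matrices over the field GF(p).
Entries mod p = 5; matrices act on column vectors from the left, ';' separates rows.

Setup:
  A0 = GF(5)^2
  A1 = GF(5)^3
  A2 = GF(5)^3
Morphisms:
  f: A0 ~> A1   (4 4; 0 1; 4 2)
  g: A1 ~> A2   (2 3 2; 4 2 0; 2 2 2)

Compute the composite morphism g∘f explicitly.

Answer: (1 0; 1 3; 1 4)

Work:
  e0=[1,0] f~>[4,0,4] g~>[1,1,1]
  e1=[0,1] f~>[4,1,2] g~>[0,3,4]
⟦path⟧: (1 0; 1 3; 1 4)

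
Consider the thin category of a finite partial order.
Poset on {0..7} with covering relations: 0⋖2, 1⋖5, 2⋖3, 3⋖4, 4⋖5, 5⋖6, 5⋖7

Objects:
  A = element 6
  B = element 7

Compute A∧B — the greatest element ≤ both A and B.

Answer: A∧B = 5

Derivation:
Lower bounds of A=6 and B=7: {0,1,2,3,4,5}
  0 ⊑ 5
  1 ⊑ 5
  2 ⊑ 5
  3 ⊑ 5
  4 ⊑ 5
  5 ⊑ 5
glb = 5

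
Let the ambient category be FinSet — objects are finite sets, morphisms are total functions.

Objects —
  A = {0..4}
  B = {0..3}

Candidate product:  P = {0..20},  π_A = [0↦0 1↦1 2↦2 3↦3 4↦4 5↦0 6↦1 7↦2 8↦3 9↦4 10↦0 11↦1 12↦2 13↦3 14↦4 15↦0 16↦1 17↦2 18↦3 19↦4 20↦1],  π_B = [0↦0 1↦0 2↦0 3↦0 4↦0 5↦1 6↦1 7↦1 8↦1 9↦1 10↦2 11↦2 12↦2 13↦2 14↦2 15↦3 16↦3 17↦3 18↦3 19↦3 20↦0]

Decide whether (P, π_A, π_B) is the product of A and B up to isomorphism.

|A|·|B| = 5·4 = 20;  |P| = 21
  → cardinalities differ; no bijection possible.

Answer: NOT A VALID PRODUCT — |P|=21 ≠ |A|·|B|=20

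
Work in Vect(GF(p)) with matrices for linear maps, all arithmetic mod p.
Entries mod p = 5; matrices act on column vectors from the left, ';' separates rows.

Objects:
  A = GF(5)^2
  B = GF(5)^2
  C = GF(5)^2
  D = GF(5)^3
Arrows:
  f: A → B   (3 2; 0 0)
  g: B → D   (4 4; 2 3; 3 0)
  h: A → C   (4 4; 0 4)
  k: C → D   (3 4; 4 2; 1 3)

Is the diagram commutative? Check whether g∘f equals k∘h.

Answer: COMMUTES

Work:
Along f;g (path 1):
  e0=⟨1,0⟩ f→⟨3,0⟩ g→⟨2,1,4⟩
  e1=⟨0,1⟩ f→⟨2,0⟩ g→⟨3,4,1⟩
  result₁ = (2 3; 1 4; 4 1)
Along h;k (path 2):
  e0=⟨1,0⟩ h→⟨4,0⟩ k→⟨2,1,4⟩
  e1=⟨0,1⟩ h→⟨4,4⟩ k→⟨3,4,1⟩
  result₂ = (2 3; 1 4; 4 1)
Equal? same morphism ✓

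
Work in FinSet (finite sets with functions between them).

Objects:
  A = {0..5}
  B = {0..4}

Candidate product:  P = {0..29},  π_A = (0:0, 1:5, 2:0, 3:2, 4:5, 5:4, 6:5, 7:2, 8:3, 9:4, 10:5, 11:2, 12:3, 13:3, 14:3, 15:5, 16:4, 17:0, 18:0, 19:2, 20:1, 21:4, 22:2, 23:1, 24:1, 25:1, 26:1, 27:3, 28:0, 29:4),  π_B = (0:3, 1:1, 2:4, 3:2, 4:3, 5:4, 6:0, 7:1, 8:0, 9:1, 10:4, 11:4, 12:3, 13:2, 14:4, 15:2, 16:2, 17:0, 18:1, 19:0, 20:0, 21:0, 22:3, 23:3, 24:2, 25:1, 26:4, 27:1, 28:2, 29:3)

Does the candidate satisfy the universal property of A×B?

Answer: VALID PRODUCT

Derivation:
|A|·|B| = 6·5 = 30;  |P| = 30
Check the pairing map k ↦ (π_A(k), π_B(k)):
  0 : (0,3)
  1 : (5,1)
  2 : (0,4)
  3 : (2,2)
  4 : (5,3)
  5 : (4,4)
  6 : (5,0)
  7 : (2,1)
  8 : (3,0)
  9 : (4,1)
  10 : (5,4)
  11 : (2,4)
  12 : (3,3)
  13 : (3,2)
  14 : (3,4)
  15 : (5,2)
  16 : (4,2)
  17 : (0,0)
  18 : (0,1)
  19 : (2,0)
  20 : (1,0)
  21 : (4,0)
  22 : (2,3)
  23 : (1,3)
  24 : (1,2)
  25 : (1,1)
  26 : (1,4)
  27 : (3,1)
  28 : (0,2)
  29 : (4,3)
distinct pairs in image: 30 / 30 needed
  → bijection onto A×B; projections well-typed.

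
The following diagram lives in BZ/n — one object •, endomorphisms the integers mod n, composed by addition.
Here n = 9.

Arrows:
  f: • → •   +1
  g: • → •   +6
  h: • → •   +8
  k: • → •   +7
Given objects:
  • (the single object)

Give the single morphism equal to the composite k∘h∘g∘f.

  0 +1≡1 +6≡7 +8≡6 +7≡4  (mod 9)
result: +4

Answer: +4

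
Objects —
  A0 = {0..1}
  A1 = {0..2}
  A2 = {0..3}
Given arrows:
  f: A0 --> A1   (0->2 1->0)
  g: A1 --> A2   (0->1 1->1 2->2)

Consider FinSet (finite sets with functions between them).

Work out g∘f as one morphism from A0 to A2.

  0 f-->2 g-->2
  1 f-->0 g-->1
result: (0->2 1->1)

Answer: (0->2 1->1)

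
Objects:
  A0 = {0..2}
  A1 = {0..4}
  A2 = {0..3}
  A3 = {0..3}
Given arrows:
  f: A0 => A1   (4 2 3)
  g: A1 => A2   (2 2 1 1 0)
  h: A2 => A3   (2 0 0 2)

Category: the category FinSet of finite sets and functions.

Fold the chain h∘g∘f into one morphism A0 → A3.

  0 f=>4 g=>0 h=>2
  1 f=>2 g=>1 h=>0
  2 f=>3 g=>1 h=>0
result: (2 0 0)

Answer: (2 0 0)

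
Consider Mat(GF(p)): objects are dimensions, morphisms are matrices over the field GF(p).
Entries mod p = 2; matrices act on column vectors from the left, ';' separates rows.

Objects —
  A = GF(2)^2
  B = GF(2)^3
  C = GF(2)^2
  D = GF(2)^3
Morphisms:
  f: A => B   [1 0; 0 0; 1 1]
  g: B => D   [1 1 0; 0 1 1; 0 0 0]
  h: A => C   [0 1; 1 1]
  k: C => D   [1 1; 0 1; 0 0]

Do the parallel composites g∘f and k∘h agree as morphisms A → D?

Answer: COMMUTES

Work:
Along f;g (path 1):
  e0=⟨1,0⟩ f=>⟨1,0,1⟩ g=>⟨1,1,0⟩
  e1=⟨0,1⟩ f=>⟨0,0,1⟩ g=>⟨0,1,0⟩
  composite₁ = [1 0; 1 1; 0 0]
Along h;k (path 2):
  e0=⟨1,0⟩ h=>⟨0,1⟩ k=>⟨1,1,0⟩
  e1=⟨0,1⟩ h=>⟨1,1⟩ k=>⟨0,1,0⟩
  composite₂ = [1 0; 1 1; 0 0]
Equal? equal; square commutes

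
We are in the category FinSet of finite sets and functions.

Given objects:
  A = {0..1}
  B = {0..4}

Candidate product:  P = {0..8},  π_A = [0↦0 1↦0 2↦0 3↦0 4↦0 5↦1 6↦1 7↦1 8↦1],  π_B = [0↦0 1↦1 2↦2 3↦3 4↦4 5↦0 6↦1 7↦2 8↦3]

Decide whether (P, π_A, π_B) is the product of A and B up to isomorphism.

|A|·|B| = 2·5 = 10;  |P| = 9
  → cardinalities differ; no bijection possible.

Answer: NOT A VALID PRODUCT — |P|=9 ≠ |A|·|B|=10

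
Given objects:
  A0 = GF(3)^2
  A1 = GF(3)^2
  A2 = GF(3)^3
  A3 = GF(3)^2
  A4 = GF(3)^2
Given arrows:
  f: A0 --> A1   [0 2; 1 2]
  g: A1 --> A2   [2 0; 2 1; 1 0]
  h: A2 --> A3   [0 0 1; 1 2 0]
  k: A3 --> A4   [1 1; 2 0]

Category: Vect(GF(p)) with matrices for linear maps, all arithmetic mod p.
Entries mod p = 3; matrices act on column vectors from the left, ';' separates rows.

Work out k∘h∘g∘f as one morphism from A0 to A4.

Answer: [2 0; 0 1]

Derivation:
  e0=(1,0) f-->(0,1) g-->(0,1,0) h-->(0,2) k-->(2,0)
  e1=(0,1) f-->(2,2) g-->(1,0,2) h-->(2,1) k-->(0,1)
result: [2 0; 0 1]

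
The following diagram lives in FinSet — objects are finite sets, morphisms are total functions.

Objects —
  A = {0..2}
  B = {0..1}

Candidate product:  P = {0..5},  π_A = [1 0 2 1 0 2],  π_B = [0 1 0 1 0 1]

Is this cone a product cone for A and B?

Answer: VALID PRODUCT

Derivation:
|A|·|B| = 3·2 = 6;  |P| = 6
Check the pairing map k ↦ (π_A(k), π_B(k)):
  0 : (1,0)
  1 : (0,1)
  2 : (2,0)
  3 : (1,1)
  4 : (0,0)
  5 : (2,1)
distinct pairs in image: 6 / 6 needed
  → bijection onto A×B; projections well-typed.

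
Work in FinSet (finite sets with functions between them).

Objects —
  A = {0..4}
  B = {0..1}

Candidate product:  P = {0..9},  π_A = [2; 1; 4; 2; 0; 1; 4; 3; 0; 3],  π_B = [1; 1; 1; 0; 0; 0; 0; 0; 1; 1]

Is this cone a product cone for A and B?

|A|·|B| = 5·2 = 10;  |P| = 10
Check the pairing map k ↦ (π_A(k), π_B(k)):
  0 ↦ (2,1)
  1 ↦ (1,1)
  2 ↦ (4,1)
  3 ↦ (2,0)
  4 ↦ (0,0)
  5 ↦ (1,0)
  6 ↦ (4,0)
  7 ↦ (3,0)
  8 ↦ (0,1)
  9 ↦ (3,1)
distinct pairs in image: 10 / 10 needed
  → bijection onto A×B; projections well-typed.

Answer: VALID PRODUCT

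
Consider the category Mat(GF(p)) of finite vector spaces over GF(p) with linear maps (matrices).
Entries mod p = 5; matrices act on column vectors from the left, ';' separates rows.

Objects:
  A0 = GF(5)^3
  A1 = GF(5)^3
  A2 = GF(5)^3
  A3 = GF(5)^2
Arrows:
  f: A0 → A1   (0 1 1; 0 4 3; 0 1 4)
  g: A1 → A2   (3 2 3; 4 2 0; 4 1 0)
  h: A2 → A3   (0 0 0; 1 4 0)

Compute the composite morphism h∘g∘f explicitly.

  e0=(1,0,0) f→(0,0,0) g→(0,0,0) h→(0,0)
  e1=(0,1,0) f→(1,4,1) g→(4,2,3) h→(0,2)
  e2=(0,0,1) f→(1,3,4) g→(1,0,2) h→(0,1)
composite: (0 0 0; 0 2 1)

Answer: (0 0 0; 0 2 1)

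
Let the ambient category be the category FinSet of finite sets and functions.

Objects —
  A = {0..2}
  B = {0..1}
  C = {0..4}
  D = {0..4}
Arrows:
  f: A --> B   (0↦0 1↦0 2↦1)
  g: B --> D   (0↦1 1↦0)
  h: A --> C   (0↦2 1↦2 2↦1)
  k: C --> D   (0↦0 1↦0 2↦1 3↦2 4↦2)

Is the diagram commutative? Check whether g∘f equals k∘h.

Answer: COMMUTES

Derivation:
Along f;g (path 1):
  0 f-->0 g-->1
  1 f-->0 g-->1
  2 f-->1 g-->0
  ⟦path⟧₁ = (0↦1 1↦1 2↦0)
Along h;k (path 2):
  0 h-->2 k-->1
  1 h-->2 k-->1
  2 h-->1 k-->0
  ⟦path⟧₂ = (0↦1 1↦1 2↦0)
Equal? YES — commutes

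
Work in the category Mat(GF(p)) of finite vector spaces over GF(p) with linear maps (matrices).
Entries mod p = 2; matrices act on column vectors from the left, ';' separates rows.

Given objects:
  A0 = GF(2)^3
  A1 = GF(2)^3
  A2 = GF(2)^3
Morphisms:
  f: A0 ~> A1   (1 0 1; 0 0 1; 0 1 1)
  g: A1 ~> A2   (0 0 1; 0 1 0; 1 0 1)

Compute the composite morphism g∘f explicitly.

Answer: (0 1 1; 0 0 1; 1 1 0)

Work:
  e0=(1,0,0) f~>(1,0,0) g~>(0,0,1)
  e1=(0,1,0) f~>(0,0,1) g~>(1,0,1)
  e2=(0,0,1) f~>(1,1,1) g~>(1,1,0)
composite: (0 1 1; 0 0 1; 1 1 0)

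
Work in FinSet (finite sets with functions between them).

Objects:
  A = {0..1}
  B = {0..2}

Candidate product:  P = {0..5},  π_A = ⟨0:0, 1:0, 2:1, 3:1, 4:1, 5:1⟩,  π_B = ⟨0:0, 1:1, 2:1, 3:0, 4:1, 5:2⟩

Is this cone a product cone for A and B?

|A|·|B| = 2·3 = 6;  |P| = 6
Check the pairing map k ↦ (π_A(k), π_B(k)):
  0 : (0,0)
  1 : (0,1)
  2 : (1,1)
  3 : (1,0)
  4 : (1,1)  ✗ repeats pair of k=2
  5 : (1,2)
distinct pairs in image: 5 / 6 needed
  → (1,1) hit at k=2 and k=4

Answer: NOT A VALID PRODUCT — duplicate pair at indices 4,2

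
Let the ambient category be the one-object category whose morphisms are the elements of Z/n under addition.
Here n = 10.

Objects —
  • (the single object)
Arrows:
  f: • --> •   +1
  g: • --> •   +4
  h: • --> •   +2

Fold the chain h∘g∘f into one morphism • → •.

Answer: +7

Derivation:
  0 +1≡1 +4≡5 +2≡7  (mod 10)
result: +7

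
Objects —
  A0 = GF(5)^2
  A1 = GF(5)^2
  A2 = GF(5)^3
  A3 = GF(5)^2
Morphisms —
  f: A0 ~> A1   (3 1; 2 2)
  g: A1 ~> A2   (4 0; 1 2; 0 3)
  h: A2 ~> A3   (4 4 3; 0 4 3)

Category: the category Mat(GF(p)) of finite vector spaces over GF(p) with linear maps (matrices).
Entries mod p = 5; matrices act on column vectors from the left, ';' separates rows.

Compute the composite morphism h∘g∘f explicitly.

  e0=⟨1,0⟩ f~>⟨3,2⟩ g~>⟨2,2,1⟩ h~>⟨4,1⟩
  e1=⟨0,1⟩ f~>⟨1,2⟩ g~>⟨4,0,1⟩ h~>⟨4,3⟩
⟦path⟧: (4 4; 1 3)

Answer: (4 4; 1 3)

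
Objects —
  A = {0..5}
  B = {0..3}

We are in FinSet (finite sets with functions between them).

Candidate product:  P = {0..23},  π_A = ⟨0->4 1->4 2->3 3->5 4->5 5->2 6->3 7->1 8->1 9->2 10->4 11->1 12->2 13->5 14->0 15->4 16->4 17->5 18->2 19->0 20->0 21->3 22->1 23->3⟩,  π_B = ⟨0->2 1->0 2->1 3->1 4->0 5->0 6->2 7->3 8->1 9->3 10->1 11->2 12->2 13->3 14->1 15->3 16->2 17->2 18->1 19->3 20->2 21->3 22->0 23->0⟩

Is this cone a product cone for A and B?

|A|·|B| = 6·4 = 24;  |P| = 24
Check the pairing map k ↦ (π_A(k), π_B(k)):
  0 -> (4,2)
  1 -> (4,0)
  2 -> (3,1)
  3 -> (5,1)
  4 -> (5,0)
  5 -> (2,0)
  6 -> (3,2)
  7 -> (1,3)
  8 -> (1,1)
  9 -> (2,3)
  10 -> (4,1)
  11 -> (1,2)
  12 -> (2,2)
  13 -> (5,3)
  14 -> (0,1)
  15 -> (4,3)
  16 -> (4,2)  ✗ repeats pair of k=0
  17 -> (5,2)
  18 -> (2,1)
  19 -> (0,3)
  20 -> (0,2)
  21 -> (3,3)
  22 -> (1,0)
  23 -> (3,0)
distinct pairs in image: 23 / 24 needed
  → (4,2) hit at k=0 and k=16

Answer: NOT A VALID PRODUCT — duplicate pair at indices 0,16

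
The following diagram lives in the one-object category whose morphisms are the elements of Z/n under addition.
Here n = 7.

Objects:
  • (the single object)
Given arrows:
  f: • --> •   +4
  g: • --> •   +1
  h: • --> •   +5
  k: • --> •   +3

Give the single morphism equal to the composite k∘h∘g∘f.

Answer: +6

Derivation:
  0 +4≡4 +1≡5 +5≡3 +3≡6  (mod 7)
result: +6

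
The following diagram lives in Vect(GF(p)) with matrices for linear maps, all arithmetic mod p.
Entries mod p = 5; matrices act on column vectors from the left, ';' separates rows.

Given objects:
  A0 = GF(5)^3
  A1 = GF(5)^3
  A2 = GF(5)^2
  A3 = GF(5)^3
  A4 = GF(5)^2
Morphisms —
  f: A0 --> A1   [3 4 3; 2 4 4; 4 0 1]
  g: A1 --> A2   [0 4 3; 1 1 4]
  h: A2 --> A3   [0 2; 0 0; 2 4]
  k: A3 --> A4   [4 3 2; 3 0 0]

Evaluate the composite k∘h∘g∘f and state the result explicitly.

Answer: [1 2 2; 1 3 1]

Trace:
  e0=(1,0,0) f-->(3,2,4) g-->(0,1) h-->(2,0,4) k-->(1,1)
  e1=(0,1,0) f-->(4,4,0) g-->(1,3) h-->(1,0,4) k-->(2,3)
  e2=(0,0,1) f-->(3,4,1) g-->(4,1) h-->(2,0,2) k-->(2,1)
composite: [1 2 2; 1 3 1]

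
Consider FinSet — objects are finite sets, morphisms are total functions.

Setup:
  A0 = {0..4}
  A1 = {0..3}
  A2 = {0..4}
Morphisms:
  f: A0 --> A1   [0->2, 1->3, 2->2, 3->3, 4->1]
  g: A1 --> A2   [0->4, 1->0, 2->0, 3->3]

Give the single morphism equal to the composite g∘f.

  0 f-->2 g-->0
  1 f-->3 g-->3
  2 f-->2 g-->0
  3 f-->3 g-->3
  4 f-->1 g-->0
composite: [0->0, 1->3, 2->0, 3->3, 4->0]

Answer: [0->0, 1->3, 2->0, 3->3, 4->0]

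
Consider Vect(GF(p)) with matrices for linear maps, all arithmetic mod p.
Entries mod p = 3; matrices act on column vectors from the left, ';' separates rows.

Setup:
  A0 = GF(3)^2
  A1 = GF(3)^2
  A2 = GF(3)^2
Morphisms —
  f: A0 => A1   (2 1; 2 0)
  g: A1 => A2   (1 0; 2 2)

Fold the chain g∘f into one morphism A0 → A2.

Answer: (2 1; 2 2)

Trace:
  e0=[1,0] f=>[2,2] g=>[2,2]
  e1=[0,1] f=>[1,0] g=>[1,2]
⟦path⟧: (2 1; 2 2)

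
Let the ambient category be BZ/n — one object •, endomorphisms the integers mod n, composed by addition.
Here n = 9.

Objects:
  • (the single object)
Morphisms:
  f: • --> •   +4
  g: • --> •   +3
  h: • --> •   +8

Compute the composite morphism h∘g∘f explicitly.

  0 +4≡4 +3≡7 +8≡6  (mod 9)
result: +6

Answer: +6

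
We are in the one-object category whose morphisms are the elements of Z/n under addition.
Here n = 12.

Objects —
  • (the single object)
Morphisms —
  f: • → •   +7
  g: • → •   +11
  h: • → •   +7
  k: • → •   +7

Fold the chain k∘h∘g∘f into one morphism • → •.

  0 +7≡7 +11≡6 +7≡1 +7≡8  (mod 12)
⟦path⟧: +8

Answer: +8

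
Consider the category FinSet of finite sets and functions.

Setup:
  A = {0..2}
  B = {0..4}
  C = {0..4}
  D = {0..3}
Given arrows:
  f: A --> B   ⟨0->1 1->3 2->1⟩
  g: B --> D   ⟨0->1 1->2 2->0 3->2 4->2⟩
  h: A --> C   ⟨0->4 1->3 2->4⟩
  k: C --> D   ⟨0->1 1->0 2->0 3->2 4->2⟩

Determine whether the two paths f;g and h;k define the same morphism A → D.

Answer: COMMUTES

Work:
1) trace f;g:
  0 f-->1 g-->2
  1 f-->3 g-->2
  2 f-->1 g-->2
  result₁ = ⟨0->2 1->2 2->2⟩
2) trace h;k:
  0 h-->4 k-->2
  1 h-->3 k-->2
  2 h-->4 k-->2
  result₂ = ⟨0->2 1->2 2->2⟩
Equal? same morphism ✓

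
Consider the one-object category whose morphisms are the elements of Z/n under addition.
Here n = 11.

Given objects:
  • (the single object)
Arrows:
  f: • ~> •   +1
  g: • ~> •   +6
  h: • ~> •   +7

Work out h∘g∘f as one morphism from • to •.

  0 +1≡1 +6≡7 +7≡3  (mod 11)
composite: +3

Answer: +3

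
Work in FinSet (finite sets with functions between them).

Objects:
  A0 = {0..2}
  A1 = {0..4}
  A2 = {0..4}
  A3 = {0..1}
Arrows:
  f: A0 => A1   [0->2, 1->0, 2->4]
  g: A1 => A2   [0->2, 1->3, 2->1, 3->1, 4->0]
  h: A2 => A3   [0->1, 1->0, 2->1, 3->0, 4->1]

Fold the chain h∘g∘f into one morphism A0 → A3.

Answer: [0->0, 1->1, 2->1]

Derivation:
  0 f=>2 g=>1 h=>0
  1 f=>0 g=>2 h=>1
  2 f=>4 g=>0 h=>1
composite: [0->0, 1->1, 2->1]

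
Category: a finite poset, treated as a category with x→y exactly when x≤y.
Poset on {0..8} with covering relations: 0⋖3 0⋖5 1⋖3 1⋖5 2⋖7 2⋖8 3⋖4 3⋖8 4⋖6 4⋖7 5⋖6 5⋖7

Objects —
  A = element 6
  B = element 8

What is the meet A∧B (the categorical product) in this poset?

Common predecessors of 6,8: {0,1,3}
  0 <= 3
  1 <= 3
  3 <= 3
glb = 3

Answer: A∧B = 3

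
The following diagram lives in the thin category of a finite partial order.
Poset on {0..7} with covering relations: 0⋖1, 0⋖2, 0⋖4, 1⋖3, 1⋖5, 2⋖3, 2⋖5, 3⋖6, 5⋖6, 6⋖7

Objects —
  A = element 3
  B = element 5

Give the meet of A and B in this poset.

{x : x<=A ∧ x<=B} = {0,1,2}  (A=3, B=5)
  maximal lower bounds 1 and 2 are incomparable: neither 1<=2 nor 2<=1
→ no greatest lower bound exists

Answer: NO MEET EXISTS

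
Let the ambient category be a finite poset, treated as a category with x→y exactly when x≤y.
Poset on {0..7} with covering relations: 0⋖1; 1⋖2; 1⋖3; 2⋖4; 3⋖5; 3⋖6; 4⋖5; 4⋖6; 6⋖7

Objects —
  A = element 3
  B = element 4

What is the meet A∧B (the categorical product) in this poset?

Answer: A∧B = 1

Derivation:
Lower bounds of A=3 and B=4: {0,1}
  0 ≤ 1
  1 ≤ 1
glb = 1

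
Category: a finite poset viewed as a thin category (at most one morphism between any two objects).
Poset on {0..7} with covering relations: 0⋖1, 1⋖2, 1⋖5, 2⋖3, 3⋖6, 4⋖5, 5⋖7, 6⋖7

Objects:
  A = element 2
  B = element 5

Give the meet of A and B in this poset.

{x : x≤A ∧ x≤B} = {0,1}  (A=2, B=5)
  0 ≤ 1
  1 ≤ 1
glb = 1

Answer: A∧B = 1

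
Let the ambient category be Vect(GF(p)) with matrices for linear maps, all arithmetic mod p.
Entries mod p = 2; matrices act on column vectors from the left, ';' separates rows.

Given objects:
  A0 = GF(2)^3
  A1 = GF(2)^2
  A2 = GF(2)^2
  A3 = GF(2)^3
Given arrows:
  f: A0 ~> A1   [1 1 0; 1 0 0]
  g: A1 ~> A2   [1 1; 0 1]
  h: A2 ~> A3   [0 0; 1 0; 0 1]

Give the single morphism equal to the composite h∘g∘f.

  e0=[1,0,0] f~>[1,1] g~>[0,1] h~>[0,0,1]
  e1=[0,1,0] f~>[1,0] g~>[1,0] h~>[0,1,0]
  e2=[0,0,1] f~>[0,0] g~>[0,0] h~>[0,0,0]
composite: [0 0 0; 0 1 0; 1 0 0]

Answer: [0 0 0; 0 1 0; 1 0 0]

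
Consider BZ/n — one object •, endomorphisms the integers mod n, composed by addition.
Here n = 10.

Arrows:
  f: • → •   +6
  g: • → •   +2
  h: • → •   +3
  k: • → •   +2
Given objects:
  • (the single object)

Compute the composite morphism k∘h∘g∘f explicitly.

  0 +6≡6 +2≡8 +3≡1 +2≡3  (mod 10)
result: +3

Answer: +3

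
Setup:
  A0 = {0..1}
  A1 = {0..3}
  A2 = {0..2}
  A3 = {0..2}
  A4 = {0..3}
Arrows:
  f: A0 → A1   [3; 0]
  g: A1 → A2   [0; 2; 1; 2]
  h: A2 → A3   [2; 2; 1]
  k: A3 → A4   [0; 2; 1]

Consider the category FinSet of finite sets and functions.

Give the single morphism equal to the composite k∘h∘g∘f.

Answer: [2; 1]

Trace:
  0 f→3 g→2 h→1 k→2
  1 f→0 g→0 h→2 k→1
composite: [2; 1]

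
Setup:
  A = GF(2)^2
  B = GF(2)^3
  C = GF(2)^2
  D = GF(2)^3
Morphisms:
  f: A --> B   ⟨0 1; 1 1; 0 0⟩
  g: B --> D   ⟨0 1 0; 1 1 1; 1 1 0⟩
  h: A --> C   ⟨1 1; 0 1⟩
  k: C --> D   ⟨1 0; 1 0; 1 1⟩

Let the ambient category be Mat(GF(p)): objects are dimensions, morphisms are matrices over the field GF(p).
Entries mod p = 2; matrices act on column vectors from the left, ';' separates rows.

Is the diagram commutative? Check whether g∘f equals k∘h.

Answer: DOES NOT COMMUTE

Trace:
Along f;g (path 1):
  e0=⟨1,0⟩ f-->⟨0,1,0⟩ g-->⟨1,1,1⟩
  e1=⟨0,1⟩ f-->⟨1,1,0⟩ g-->⟨1,0,0⟩
  ⟦path⟧₁ = ⟨1 1; 1 0; 1 0⟩
Along h;k (path 2):
  e0=⟨1,0⟩ h-->⟨1,0⟩ k-->⟨1,1,1⟩
  e1=⟨0,1⟩ h-->⟨1,1⟩ k-->⟨1,1,0⟩
  ⟦path⟧₂ = ⟨1 1; 1 1; 1 0⟩
Equal? NO — does not commute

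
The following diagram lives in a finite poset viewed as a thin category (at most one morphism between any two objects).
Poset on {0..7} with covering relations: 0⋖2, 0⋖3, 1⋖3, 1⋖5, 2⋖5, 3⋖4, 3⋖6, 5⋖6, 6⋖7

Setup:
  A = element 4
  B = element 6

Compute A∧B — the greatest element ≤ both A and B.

Answer: A∧B = 3

Derivation:
Common predecessors of 4,6: {0,1,3}
  0 ≤ 3
  1 ≤ 3
  3 ≤ 3
glb = 3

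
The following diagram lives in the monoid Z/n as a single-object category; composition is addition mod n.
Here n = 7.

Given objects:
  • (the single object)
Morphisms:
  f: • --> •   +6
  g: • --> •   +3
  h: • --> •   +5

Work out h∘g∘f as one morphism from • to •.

  0 +6≡6 +3≡2 +5≡0  (mod 7)
result: +0

Answer: +0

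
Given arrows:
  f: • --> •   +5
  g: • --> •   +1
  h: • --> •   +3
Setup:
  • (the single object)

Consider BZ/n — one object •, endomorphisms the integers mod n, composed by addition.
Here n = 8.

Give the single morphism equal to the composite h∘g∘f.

Answer: +1

Trace:
  0 +5≡5 +1≡6 +3≡1  (mod 8)
result: +1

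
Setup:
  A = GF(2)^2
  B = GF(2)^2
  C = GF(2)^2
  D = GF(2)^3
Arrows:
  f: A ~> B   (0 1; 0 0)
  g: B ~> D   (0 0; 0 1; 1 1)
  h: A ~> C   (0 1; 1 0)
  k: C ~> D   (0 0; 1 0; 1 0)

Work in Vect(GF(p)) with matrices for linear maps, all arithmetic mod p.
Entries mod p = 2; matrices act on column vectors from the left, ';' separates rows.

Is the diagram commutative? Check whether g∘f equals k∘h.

Answer: DOES NOT COMMUTE

Trace:
1) trace f;g:
  e0=[1,0] f~>[0,0] g~>[0,0,0]
  e1=[0,1] f~>[1,0] g~>[0,0,1]
  result₁ = (0 0; 0 0; 0 1)
2) trace h;k:
  e0=[1,0] h~>[0,1] k~>[0,0,0]
  e1=[0,1] h~>[1,0] k~>[0,1,1]
  result₂ = (0 0; 0 1; 0 1)
Equal? differ; not commutative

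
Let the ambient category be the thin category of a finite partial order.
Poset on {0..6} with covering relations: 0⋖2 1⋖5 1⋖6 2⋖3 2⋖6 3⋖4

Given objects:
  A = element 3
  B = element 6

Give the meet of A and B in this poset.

Answer: A∧B = 2

Work:
Lower bounds of A=3 and B=6: {0,2}
  0 <= 2
  2 <= 2
glb = 2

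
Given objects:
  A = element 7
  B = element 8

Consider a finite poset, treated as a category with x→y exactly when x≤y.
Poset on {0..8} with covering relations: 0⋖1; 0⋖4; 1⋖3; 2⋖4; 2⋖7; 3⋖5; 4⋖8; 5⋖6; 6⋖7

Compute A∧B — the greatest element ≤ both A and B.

Answer: NO MEET EXISTS

Derivation:
{x : x<=A ∧ x<=B} = {0,2}  (A=7, B=8)
  maximal lower bounds 0 and 2 are incomparable: neither 0<=2 nor 2<=0
→ no greatest lower bound exists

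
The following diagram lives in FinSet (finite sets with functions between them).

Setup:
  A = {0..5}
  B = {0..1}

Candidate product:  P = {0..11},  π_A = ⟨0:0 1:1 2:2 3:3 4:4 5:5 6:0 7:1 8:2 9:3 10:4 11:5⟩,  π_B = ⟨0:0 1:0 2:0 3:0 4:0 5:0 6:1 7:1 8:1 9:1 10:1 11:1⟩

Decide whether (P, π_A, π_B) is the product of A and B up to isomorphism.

|A|·|B| = 6·2 = 12;  |P| = 12
Check the pairing map k ↦ (π_A(k), π_B(k)):
  0 : (0,0)
  1 : (1,0)
  2 : (2,0)
  3 : (3,0)
  4 : (4,0)
  5 : (5,0)
  6 : (0,1)
  7 : (1,1)
  8 : (2,1)
  9 : (3,1)
  10 : (4,1)
  11 : (5,1)
distinct pairs in image: 12 / 12 needed
  → bijection onto A×B; projections well-typed.

Answer: VALID PRODUCT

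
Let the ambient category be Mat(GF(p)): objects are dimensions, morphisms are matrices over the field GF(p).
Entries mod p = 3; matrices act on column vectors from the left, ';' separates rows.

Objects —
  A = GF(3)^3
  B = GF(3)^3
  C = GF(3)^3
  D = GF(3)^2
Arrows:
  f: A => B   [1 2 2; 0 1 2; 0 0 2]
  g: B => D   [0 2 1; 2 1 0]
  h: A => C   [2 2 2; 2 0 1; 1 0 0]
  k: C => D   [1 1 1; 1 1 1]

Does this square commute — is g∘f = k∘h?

Path 1 = f;g:
  e0=(1,0,0) f=>(1,0,0) g=>(0,2)
  e1=(0,1,0) f=>(2,1,0) g=>(2,2)
  e2=(0,0,1) f=>(2,2,2) g=>(0,0)
  composite₁ = [0 2 0; 2 2 0]
Path 2 = h;k:
  e0=(1,0,0) h=>(2,2,1) k=>(2,2)
  e1=(0,1,0) h=>(2,0,0) k=>(2,2)
  e2=(0,0,1) h=>(2,1,0) k=>(0,0)
  composite₂ = [2 2 0; 2 2 0]
Equal? distinct morphisms ✗

Answer: DOES NOT COMMUTE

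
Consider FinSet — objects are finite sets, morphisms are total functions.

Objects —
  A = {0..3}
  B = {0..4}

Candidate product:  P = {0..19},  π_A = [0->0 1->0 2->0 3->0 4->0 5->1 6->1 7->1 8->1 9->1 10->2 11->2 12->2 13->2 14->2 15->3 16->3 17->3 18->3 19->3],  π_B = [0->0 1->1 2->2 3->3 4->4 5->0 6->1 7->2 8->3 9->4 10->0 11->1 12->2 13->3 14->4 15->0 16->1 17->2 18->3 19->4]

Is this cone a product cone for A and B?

Answer: VALID PRODUCT

Trace:
|A|·|B| = 4·5 = 20;  |P| = 20
Check the pairing map k ↦ (π_A(k), π_B(k)):
  0 -> (0,0)
  1 -> (0,1)
  2 -> (0,2)
  3 -> (0,3)
  4 -> (0,4)
  5 -> (1,0)
  6 -> (1,1)
  7 -> (1,2)
  8 -> (1,3)
  9 -> (1,4)
  10 -> (2,0)
  11 -> (2,1)
  12 -> (2,2)
  13 -> (2,3)
  14 -> (2,4)
  15 -> (3,0)
  16 -> (3,1)
  17 -> (3,2)
  18 -> (3,3)
  19 -> (3,4)
distinct pairs in image: 20 / 20 needed
  → bijection onto A×B; projections well-typed.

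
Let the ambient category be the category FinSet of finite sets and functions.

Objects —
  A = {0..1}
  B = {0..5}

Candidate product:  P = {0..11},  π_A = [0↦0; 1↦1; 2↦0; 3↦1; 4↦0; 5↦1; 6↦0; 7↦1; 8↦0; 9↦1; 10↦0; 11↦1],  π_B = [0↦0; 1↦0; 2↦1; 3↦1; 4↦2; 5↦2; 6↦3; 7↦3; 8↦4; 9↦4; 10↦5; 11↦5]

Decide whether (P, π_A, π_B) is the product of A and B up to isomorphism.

Answer: VALID PRODUCT

Derivation:
|A|·|B| = 2·6 = 12;  |P| = 12
Check the pairing map k ↦ (π_A(k), π_B(k)):
  0 ↦ (0,0)
  1 ↦ (1,0)
  2 ↦ (0,1)
  3 ↦ (1,1)
  4 ↦ (0,2)
  5 ↦ (1,2)
  6 ↦ (0,3)
  7 ↦ (1,3)
  8 ↦ (0,4)
  9 ↦ (1,4)
  10 ↦ (0,5)
  11 ↦ (1,5)
distinct pairs in image: 12 / 12 needed
  → bijection onto A×B; projections well-typed.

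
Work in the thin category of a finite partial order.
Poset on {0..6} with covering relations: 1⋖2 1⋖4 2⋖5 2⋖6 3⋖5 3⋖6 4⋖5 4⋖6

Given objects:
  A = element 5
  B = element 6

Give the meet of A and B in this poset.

{x : x<=A ∧ x<=B} = {1,2,3,4}  (A=5, B=6)
  maximal lower bounds 2 and 3 are incomparable: neither 2<=3 nor 3<=2
→ no greatest lower bound exists

Answer: NO MEET EXISTS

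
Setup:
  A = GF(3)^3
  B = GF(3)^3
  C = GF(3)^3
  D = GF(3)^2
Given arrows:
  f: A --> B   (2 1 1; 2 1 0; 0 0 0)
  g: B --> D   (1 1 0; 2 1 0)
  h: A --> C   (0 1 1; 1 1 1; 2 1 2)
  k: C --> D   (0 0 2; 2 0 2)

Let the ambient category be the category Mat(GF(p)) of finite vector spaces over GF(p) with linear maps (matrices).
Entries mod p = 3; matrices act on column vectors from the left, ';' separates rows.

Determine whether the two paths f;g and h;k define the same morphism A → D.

Answer: DOES NOT COMMUTE

Derivation:
Path 1 = f;g:
  e0=⟨1,0,0⟩ f-->⟨2,2,0⟩ g-->⟨1,0⟩
  e1=⟨0,1,0⟩ f-->⟨1,1,0⟩ g-->⟨2,0⟩
  e2=⟨0,0,1⟩ f-->⟨1,0,0⟩ g-->⟨1,2⟩
  result₁ = (1 2 1; 0 0 2)
Path 2 = h;k:
  e0=⟨1,0,0⟩ h-->⟨0,1,2⟩ k-->⟨1,1⟩
  e1=⟨0,1,0⟩ h-->⟨1,1,1⟩ k-->⟨2,1⟩
  e2=⟨0,0,1⟩ h-->⟨1,1,2⟩ k-->⟨1,0⟩
  result₂ = (1 2 1; 1 1 0)
Equal? NO — does not commute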